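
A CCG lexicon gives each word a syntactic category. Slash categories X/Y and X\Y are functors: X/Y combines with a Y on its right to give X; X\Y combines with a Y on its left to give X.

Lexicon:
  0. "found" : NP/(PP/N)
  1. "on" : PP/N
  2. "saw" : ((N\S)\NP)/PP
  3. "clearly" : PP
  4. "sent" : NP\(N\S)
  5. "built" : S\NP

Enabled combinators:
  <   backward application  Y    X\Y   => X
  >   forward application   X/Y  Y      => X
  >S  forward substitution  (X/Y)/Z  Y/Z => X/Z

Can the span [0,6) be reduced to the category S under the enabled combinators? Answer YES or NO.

[0,6] S   <
  [0,5] NP   <
    [0,4] N\S   <
      [0,2] NP   >
        [0,1] "found" : NP/(PP/N)
        [1,2] "on" : PP/N
      [2,4] (N\S)\NP   >
        [2,3] "saw" : ((N\S)\NP)/PP
        [3,4] "clearly" : PP
    [4,5] "sent" : NP\(N\S)
  [5,6] "built" : S\NP

YES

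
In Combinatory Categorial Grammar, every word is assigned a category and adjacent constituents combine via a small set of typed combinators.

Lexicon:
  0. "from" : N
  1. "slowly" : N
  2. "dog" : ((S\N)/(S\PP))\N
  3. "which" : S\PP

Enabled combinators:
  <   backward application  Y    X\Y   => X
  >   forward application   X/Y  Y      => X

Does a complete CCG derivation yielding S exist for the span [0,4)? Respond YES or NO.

YES

[0,4] S   <
  [0,1] "from" : N
  [1,4] S\N   >
    [1,3] (S\N)/(S\PP)   <
      [1,2] "slowly" : N
      [2,3] "dog" : ((S\N)/(S\PP))\N
    [3,4] "which" : S\PP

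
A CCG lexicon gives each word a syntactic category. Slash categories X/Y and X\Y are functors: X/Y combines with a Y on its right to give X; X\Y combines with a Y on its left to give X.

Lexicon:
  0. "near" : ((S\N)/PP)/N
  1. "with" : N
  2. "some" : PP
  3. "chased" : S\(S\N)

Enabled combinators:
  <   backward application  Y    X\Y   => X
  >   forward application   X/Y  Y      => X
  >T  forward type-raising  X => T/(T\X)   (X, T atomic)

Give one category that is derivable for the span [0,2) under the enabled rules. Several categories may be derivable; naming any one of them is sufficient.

[0,4] S   <
  [0,3] S\N   >
    [0,2] (S\N)/PP   >
      [0,1] "near" : ((S\N)/PP)/N
      [1,2] "with" : N
    [2,3] "some" : PP
  [3,4] "chased" : S\(S\N)

(S\N)/PP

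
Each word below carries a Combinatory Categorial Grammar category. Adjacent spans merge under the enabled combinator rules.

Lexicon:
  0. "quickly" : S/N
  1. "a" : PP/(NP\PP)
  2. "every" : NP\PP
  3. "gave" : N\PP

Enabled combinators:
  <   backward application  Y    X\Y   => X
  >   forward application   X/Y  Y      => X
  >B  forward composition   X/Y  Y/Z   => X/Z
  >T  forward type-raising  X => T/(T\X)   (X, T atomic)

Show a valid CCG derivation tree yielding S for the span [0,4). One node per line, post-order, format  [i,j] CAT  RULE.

[0,4] S   >
  [0,1] "quickly" : S/N
  [1,4] N   <
    [1,3] PP   >
      [1,2] "a" : PP/(NP\PP)
      [2,3] "every" : NP\PP
    [3,4] "gave" : N\PP

[0,1] S/N  lex  "quickly"
[1,2] PP/(NP\PP)  lex  "a"
[2,3] NP\PP  lex  "every"
[1,3] PP  >  k=2
[3,4] N\PP  lex  "gave"
[1,4] N  <  k=3
[0,4] S  >  k=1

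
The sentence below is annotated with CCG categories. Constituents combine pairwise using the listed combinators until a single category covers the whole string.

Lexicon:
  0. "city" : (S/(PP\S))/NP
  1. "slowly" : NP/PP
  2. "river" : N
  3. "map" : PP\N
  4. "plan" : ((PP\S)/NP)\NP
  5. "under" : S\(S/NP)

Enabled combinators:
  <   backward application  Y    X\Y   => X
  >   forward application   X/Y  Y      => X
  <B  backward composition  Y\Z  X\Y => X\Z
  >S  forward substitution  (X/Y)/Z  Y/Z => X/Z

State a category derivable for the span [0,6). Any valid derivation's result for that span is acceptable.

S

[0,6] S   <
  [0,5] S/NP   >S
    [0,1] "city" : (S/(PP\S))/NP
    [1,5] (PP\S)/NP   <
      [1,4] NP   >
        [1,2] "slowly" : NP/PP
        [2,4] PP   <
          [2,3] "river" : N
          [3,4] "map" : PP\N
      [4,5] "plan" : ((PP\S)/NP)\NP
  [5,6] "under" : S\(S/NP)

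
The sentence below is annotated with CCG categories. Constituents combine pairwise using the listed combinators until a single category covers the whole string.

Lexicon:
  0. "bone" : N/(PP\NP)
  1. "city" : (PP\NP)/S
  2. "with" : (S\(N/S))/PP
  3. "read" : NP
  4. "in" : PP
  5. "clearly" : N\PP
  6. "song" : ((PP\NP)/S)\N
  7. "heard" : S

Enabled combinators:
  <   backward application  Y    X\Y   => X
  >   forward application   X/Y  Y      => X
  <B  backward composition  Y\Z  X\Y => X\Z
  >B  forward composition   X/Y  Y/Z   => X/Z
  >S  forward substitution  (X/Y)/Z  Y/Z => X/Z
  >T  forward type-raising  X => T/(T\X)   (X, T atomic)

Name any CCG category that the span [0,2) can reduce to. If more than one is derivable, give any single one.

[0,8] S   <
  [0,2] N/S   >B
    [0,1] "bone" : N/(PP\NP)
    [1,2] "city" : (PP\NP)/S
  [2,8] S\(N/S)   >
    [2,3] "with" : (S\(N/S))/PP
    [3,8] PP   <
      [3,4] "read" : NP
      [4,8] PP\NP   >
        [4,7] (PP\NP)/S   <
          [4,6] N   >
            [4,5] N/(N\PP)   >T
              [4,5] "in" : PP
            [5,6] "clearly" : N\PP
          [6,7] "song" : ((PP\NP)/S)\N
        [7,8] "heard" : S

N/S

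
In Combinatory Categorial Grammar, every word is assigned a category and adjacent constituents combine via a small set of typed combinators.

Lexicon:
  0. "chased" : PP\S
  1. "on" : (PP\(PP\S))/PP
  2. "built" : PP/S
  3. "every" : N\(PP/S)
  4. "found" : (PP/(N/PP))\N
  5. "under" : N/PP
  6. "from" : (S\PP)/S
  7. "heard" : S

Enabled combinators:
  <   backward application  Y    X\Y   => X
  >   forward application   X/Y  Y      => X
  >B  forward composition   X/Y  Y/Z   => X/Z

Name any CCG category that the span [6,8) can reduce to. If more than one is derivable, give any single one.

S\PP

[0,8] S   <
  [0,6] PP   <
    [0,1] "chased" : PP\S
    [1,6] PP\(PP\S)   >
      [1,2] "on" : (PP\(PP\S))/PP
      [2,6] PP   >
        [2,5] PP/(N/PP)   <
          [2,4] N   <
            [2,3] "built" : PP/S
            [3,4] "every" : N\(PP/S)
          [4,5] "found" : (PP/(N/PP))\N
        [5,6] "under" : N/PP
  [6,8] S\PP   >
    [6,7] "from" : (S\PP)/S
    [7,8] "heard" : S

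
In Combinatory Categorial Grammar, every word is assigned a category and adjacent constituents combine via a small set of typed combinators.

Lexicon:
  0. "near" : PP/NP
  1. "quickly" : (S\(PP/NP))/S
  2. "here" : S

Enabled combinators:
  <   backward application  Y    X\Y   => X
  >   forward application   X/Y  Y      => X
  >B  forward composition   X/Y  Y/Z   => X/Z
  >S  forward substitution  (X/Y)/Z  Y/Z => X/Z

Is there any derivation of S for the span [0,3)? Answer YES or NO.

YES

[0,3] S   <
  [0,1] "near" : PP/NP
  [1,3] S\(PP/NP)   >
    [1,2] "quickly" : (S\(PP/NP))/S
    [2,3] "here" : S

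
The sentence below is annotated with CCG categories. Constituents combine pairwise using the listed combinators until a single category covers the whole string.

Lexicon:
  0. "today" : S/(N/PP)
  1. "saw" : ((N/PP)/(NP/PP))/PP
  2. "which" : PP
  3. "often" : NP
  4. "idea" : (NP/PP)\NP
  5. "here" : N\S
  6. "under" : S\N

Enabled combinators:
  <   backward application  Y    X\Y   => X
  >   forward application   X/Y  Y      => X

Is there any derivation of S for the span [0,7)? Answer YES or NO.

YES

[0,7] S   <
  [0,6] N   <
    [0,5] S   >
      [0,1] "today" : S/(N/PP)
      [1,5] N/PP   >
        [1,3] (N/PP)/(NP/PP)   >
          [1,2] "saw" : ((N/PP)/(NP/PP))/PP
          [2,3] "which" : PP
        [3,5] NP/PP   <
          [3,4] "often" : NP
          [4,5] "idea" : (NP/PP)\NP
    [5,6] "here" : N\S
  [6,7] "under" : S\N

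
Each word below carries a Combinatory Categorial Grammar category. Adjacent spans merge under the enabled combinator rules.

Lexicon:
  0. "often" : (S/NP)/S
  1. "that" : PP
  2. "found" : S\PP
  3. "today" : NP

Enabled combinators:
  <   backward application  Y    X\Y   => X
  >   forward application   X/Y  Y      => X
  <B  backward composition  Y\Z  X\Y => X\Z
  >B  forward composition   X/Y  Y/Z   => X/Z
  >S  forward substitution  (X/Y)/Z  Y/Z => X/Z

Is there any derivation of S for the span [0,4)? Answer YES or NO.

YES

[0,4] S   >
  [0,3] S/NP   >
    [0,1] "often" : (S/NP)/S
    [1,3] S   <
      [1,2] "that" : PP
      [2,3] "found" : S\PP
  [3,4] "today" : NP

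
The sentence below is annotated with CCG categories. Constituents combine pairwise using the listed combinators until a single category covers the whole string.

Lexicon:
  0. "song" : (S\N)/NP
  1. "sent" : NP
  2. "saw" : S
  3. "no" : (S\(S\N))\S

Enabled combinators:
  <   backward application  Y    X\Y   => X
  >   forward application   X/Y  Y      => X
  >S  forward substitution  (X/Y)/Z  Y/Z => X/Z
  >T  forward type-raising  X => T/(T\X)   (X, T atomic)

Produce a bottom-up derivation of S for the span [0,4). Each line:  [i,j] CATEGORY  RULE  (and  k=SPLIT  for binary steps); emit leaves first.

[0,1] (S\N)/NP  lex  "song"
[1,2] NP  lex  "sent"
[0,2] S\N  >  k=1
[2,3] S  lex  "saw"
[3,4] (S\(S\N))\S  lex  "no"
[2,4] S\(S\N)  <  k=3
[0,4] S  <  k=2

[0,4] S   <
  [0,2] S\N   >
    [0,1] "song" : (S\N)/NP
    [1,2] "sent" : NP
  [2,4] S\(S\N)   <
    [2,3] "saw" : S
    [3,4] "no" : (S\(S\N))\S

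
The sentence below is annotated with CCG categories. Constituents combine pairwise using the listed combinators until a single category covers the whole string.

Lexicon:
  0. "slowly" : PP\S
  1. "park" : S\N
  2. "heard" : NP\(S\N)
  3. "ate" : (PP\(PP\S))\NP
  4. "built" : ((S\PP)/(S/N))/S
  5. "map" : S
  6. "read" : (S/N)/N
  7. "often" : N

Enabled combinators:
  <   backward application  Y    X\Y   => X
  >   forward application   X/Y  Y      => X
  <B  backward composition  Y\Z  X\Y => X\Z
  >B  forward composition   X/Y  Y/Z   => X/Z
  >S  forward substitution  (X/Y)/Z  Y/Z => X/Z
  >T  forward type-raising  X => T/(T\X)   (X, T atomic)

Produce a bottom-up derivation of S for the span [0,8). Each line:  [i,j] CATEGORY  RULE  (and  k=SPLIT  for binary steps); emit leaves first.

[0,8] S   <
  [0,4] PP   <
    [0,1] "slowly" : PP\S
    [1,4] PP\(PP\S)   <
      [1,3] NP   <
        [1,2] "park" : S\N
        [2,3] "heard" : NP\(S\N)
      [3,4] "ate" : (PP\(PP\S))\NP
  [4,8] S\PP   >
    [4,6] (S\PP)/(S/N)   >
      [4,5] "built" : ((S\PP)/(S/N))/S
      [5,6] "map" : S
    [6,8] S/N   >
      [6,7] "read" : (S/N)/N
      [7,8] "often" : N

[0,1] PP\S  lex  "slowly"
[1,2] S\N  lex  "park"
[2,3] NP\(S\N)  lex  "heard"
[1,3] NP  <  k=2
[3,4] (PP\(PP\S))\NP  lex  "ate"
[1,4] PP\(PP\S)  <  k=3
[0,4] PP  <  k=1
[4,5] ((S\PP)/(S/N))/S  lex  "built"
[5,6] S  lex  "map"
[4,6] (S\PP)/(S/N)  >  k=5
[6,7] (S/N)/N  lex  "read"
[7,8] N  lex  "often"
[6,8] S/N  >  k=7
[4,8] S\PP  >  k=6
[0,8] S  <  k=4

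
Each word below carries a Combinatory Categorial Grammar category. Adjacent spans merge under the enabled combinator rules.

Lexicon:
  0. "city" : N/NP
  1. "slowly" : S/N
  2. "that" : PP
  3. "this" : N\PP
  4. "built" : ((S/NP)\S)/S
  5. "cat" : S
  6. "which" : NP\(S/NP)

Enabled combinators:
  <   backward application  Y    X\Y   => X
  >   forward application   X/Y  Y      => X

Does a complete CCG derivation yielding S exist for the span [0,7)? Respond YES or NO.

NO

N/NP S/N PP N\PP ((S/NP)\S)/S S NP\(S/NP)
CKY chart[0,7] = {N}; S ∉ chart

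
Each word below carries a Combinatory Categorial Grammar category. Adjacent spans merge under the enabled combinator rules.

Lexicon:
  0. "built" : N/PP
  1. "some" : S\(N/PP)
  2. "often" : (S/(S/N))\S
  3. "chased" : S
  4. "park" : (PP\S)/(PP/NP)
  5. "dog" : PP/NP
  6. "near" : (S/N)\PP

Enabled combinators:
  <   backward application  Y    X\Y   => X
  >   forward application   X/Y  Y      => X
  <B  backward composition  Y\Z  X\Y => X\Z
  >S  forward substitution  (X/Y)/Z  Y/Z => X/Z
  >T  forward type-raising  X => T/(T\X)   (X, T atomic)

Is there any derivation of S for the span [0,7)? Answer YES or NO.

[0,7] S   >
  [0,3] S/(S/N)   <
    [0,2] S   <
      [0,1] "built" : N/PP
      [1,2] "some" : S\(N/PP)
    [2,3] "often" : (S/(S/N))\S
  [3,7] S/N   <
    [3,6] PP   <
      [3,4] "chased" : S
      [4,6] PP\S   >
        [4,5] "park" : (PP\S)/(PP/NP)
        [5,6] "dog" : PP/NP
    [6,7] "near" : (S/N)\PP

YES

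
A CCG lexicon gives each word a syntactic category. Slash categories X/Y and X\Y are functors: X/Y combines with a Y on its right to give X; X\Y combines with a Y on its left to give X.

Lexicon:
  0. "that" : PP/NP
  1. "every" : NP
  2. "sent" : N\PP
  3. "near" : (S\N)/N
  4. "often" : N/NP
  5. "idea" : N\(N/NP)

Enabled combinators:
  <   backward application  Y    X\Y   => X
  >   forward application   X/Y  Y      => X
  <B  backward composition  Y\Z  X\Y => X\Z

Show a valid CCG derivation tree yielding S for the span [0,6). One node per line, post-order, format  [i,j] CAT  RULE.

[0,6] S   <
  [0,2] PP   >
    [0,1] "that" : PP/NP
    [1,2] "every" : NP
  [2,6] S\PP   <B
    [2,3] "sent" : N\PP
    [3,6] S\N   >
      [3,4] "near" : (S\N)/N
      [4,6] N   <
        [4,5] "often" : N/NP
        [5,6] "idea" : N\(N/NP)

[0,1] PP/NP  lex  "that"
[1,2] NP  lex  "every"
[0,2] PP  >  k=1
[2,3] N\PP  lex  "sent"
[3,4] (S\N)/N  lex  "near"
[4,5] N/NP  lex  "often"
[5,6] N\(N/NP)  lex  "idea"
[4,6] N  <  k=5
[3,6] S\N  >  k=4
[2,6] S\PP  <B  k=3
[0,6] S  <  k=2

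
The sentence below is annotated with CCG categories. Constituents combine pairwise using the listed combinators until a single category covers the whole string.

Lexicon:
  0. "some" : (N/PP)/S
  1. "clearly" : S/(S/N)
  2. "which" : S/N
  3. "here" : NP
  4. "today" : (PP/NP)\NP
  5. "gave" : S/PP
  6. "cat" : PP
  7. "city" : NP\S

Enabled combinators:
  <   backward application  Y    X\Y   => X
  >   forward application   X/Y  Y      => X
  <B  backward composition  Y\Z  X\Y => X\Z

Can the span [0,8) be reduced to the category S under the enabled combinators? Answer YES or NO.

(N/PP)/S S/(S/N) S/N NP (PP/NP)\NP S/PP PP NP\S
CKY chart[0,8] = {N}; S ∉ chart

NO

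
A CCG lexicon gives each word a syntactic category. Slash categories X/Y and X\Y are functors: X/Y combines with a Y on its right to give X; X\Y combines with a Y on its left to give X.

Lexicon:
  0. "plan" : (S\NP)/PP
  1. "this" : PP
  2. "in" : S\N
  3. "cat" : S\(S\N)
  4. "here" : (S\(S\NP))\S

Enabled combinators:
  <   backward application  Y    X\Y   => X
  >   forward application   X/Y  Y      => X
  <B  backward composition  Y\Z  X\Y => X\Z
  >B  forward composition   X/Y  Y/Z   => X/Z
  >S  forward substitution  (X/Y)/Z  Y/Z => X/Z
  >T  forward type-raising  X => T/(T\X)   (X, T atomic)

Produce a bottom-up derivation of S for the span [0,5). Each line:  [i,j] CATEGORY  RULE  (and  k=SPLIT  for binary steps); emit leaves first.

[0,5] S   <
  [0,2] S\NP   >
    [0,1] "plan" : (S\NP)/PP
    [1,2] "this" : PP
  [2,5] S\(S\NP)   <
    [2,4] S   <
      [2,3] "in" : S\N
      [3,4] "cat" : S\(S\N)
    [4,5] "here" : (S\(S\NP))\S

[0,1] (S\NP)/PP  lex  "plan"
[1,2] PP  lex  "this"
[0,2] S\NP  >  k=1
[2,3] S\N  lex  "in"
[3,4] S\(S\N)  lex  "cat"
[2,4] S  <  k=3
[4,5] (S\(S\NP))\S  lex  "here"
[2,5] S\(S\NP)  <  k=4
[0,5] S  <  k=2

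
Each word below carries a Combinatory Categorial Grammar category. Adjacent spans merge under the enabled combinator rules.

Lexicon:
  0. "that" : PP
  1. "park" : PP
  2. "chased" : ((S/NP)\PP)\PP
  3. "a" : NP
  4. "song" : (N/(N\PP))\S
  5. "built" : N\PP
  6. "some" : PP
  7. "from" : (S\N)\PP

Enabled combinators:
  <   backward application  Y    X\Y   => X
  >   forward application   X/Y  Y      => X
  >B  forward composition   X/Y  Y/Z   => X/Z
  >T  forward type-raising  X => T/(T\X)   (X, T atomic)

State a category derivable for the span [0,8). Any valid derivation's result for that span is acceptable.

S

[0,8] S   <
  [0,6] N   >
    [0,5] N/(N\PP)   <
      [0,4] S   >
        [0,3] S/NP   <
          [0,1] "that" : PP
          [1,3] (S/NP)\PP   <
            [1,2] "park" : PP
            [2,3] "chased" : ((S/NP)\PP)\PP
        [3,4] "a" : NP
      [4,5] "song" : (N/(N\PP))\S
    [5,6] "built" : N\PP
  [6,8] S\N   <
    [6,7] "some" : PP
    [7,8] "from" : (S\N)\PP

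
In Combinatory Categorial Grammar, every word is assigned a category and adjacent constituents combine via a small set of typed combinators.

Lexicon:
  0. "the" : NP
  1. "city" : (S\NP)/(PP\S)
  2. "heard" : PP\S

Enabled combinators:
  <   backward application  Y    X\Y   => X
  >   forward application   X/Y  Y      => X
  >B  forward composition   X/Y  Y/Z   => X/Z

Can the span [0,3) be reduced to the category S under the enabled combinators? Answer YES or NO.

YES

[0,3] S   <
  [0,1] "the" : NP
  [1,3] S\NP   >
    [1,2] "city" : (S\NP)/(PP\S)
    [2,3] "heard" : PP\S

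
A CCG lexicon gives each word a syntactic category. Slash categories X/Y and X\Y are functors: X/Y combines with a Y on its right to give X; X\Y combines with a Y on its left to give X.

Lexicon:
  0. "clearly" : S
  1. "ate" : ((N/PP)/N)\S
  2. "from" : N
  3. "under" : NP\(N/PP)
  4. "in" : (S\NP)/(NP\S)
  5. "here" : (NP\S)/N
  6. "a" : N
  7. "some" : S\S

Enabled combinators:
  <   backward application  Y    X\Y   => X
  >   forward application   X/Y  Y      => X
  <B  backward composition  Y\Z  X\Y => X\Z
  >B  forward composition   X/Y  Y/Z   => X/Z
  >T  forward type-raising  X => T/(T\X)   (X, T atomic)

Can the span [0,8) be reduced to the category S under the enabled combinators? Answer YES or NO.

[0,8] S   <
  [0,4] NP   <
    [0,3] N/PP   >
      [0,2] (N/PP)/N   <
        [0,1] "clearly" : S
        [1,2] "ate" : ((N/PP)/N)\S
      [2,3] "from" : N
    [3,4] "under" : NP\(N/PP)
  [4,8] S\NP   <B
    [4,7] S\NP   >
      [4,5] "in" : (S\NP)/(NP\S)
      [5,7] NP\S   >
        [5,6] "here" : (NP\S)/N
        [6,7] "a" : N
    [7,8] "some" : S\S

YES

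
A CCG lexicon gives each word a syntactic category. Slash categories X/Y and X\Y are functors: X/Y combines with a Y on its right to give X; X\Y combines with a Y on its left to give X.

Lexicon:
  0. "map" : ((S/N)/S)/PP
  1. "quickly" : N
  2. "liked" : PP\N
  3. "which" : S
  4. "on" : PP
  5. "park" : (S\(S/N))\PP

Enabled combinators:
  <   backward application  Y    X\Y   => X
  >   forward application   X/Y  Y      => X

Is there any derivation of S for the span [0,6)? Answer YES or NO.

YES

[0,6] S   <
  [0,4] S/N   >
    [0,3] (S/N)/S   >
      [0,1] "map" : ((S/N)/S)/PP
      [1,3] PP   <
        [1,2] "quickly" : N
        [2,3] "liked" : PP\N
    [3,4] "which" : S
  [4,6] S\(S/N)   <
    [4,5] "on" : PP
    [5,6] "park" : (S\(S/N))\PP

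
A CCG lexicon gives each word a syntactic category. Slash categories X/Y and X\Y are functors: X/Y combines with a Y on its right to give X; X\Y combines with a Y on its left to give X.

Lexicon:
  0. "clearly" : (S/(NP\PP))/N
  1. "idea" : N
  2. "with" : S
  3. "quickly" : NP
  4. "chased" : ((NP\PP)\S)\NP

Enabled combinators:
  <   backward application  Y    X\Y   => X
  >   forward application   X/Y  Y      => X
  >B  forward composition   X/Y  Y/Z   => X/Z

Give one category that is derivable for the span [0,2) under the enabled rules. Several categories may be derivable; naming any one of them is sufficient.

S/(NP\PP)

[0,5] S   >
  [0,2] S/(NP\PP)   >
    [0,1] "clearly" : (S/(NP\PP))/N
    [1,2] "idea" : N
  [2,5] NP\PP   <
    [2,3] "with" : S
    [3,5] (NP\PP)\S   <
      [3,4] "quickly" : NP
      [4,5] "chased" : ((NP\PP)\S)\NP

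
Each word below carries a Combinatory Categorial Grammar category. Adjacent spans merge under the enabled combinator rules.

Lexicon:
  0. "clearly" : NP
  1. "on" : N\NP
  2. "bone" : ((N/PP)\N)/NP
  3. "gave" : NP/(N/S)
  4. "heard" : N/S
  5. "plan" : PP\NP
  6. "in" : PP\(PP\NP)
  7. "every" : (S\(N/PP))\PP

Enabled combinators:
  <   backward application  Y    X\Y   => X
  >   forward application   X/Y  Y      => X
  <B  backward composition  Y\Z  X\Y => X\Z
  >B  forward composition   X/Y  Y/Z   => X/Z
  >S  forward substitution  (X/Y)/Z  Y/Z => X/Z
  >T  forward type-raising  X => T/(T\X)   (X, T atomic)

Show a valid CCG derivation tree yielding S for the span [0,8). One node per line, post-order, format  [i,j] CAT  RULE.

[0,8] S   <
  [0,2] N   <
    [0,1] "clearly" : NP
    [1,2] "on" : N\NP
  [2,8] S\N   <B
    [2,5] (N/PP)\N   >
      [2,3] "bone" : ((N/PP)\N)/NP
      [3,5] NP   >
        [3,4] "gave" : NP/(N/S)
        [4,5] "heard" : N/S
    [5,8] S\(N/PP)   <
      [5,7] PP   <
        [5,6] "plan" : PP\NP
        [6,7] "in" : PP\(PP\NP)
      [7,8] "every" : (S\(N/PP))\PP

[0,1] NP  lex  "clearly"
[1,2] N\NP  lex  "on"
[0,2] N  <  k=1
[2,3] ((N/PP)\N)/NP  lex  "bone"
[3,4] NP/(N/S)  lex  "gave"
[4,5] N/S  lex  "heard"
[3,5] NP  >  k=4
[2,5] (N/PP)\N  >  k=3
[5,6] PP\NP  lex  "plan"
[6,7] PP\(PP\NP)  lex  "in"
[5,7] PP  <  k=6
[7,8] (S\(N/PP))\PP  lex  "every"
[5,8] S\(N/PP)  <  k=7
[2,8] S\N  <B  k=5
[0,8] S  <  k=2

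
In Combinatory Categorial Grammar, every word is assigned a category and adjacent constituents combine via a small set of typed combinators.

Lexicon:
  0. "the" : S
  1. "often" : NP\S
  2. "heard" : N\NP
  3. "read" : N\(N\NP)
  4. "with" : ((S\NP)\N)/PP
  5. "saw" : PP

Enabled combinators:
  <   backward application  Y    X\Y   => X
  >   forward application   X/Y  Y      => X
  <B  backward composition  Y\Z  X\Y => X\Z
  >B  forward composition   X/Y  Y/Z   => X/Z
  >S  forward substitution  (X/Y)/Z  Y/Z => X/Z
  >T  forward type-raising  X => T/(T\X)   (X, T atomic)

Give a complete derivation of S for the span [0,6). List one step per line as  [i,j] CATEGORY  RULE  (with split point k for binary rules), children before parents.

[0,6] S   <
  [0,2] NP   >
    [0,1] NP/(NP\S)   >T
      [0,1] "the" : S
    [1,2] "often" : NP\S
  [2,6] S\NP   <
    [2,4] N   <
      [2,3] "heard" : N\NP
      [3,4] "read" : N\(N\NP)
    [4,6] (S\NP)\N   >
      [4,5] "with" : ((S\NP)\N)/PP
      [5,6] "saw" : PP

[0,1] S  lex  "the"
[0,1] NP/(NP\S)  >T
[1,2] NP\S  lex  "often"
[0,2] NP  >  k=1
[2,3] N\NP  lex  "heard"
[3,4] N\(N\NP)  lex  "read"
[2,4] N  <  k=3
[4,5] ((S\NP)\N)/PP  lex  "with"
[5,6] PP  lex  "saw"
[4,6] (S\NP)\N  >  k=5
[2,6] S\NP  <  k=4
[0,6] S  <  k=2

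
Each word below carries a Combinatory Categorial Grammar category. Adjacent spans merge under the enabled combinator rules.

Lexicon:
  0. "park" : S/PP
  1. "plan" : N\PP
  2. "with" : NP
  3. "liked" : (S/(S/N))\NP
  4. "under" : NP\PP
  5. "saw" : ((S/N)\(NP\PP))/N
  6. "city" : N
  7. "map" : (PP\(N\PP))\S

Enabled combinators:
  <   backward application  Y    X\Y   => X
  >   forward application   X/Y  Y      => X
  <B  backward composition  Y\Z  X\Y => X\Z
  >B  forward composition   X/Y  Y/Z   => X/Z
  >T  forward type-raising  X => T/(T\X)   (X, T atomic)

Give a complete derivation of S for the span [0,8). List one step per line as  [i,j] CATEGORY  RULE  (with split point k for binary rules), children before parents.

[0,8] S   >
  [0,1] "park" : S/PP
  [1,8] PP   <
    [1,2] "plan" : N\PP
    [2,8] PP\(N\PP)   <
      [2,7] S   >
        [2,4] S/(S/N)   <
          [2,3] "with" : NP
          [3,4] "liked" : (S/(S/N))\NP
        [4,7] S/N   <
          [4,5] "under" : NP\PP
          [5,7] (S/N)\(NP\PP)   >
            [5,6] "saw" : ((S/N)\(NP\PP))/N
            [6,7] "city" : N
      [7,8] "map" : (PP\(N\PP))\S

[0,1] S/PP  lex  "park"
[1,2] N\PP  lex  "plan"
[2,3] NP  lex  "with"
[3,4] (S/(S/N))\NP  lex  "liked"
[2,4] S/(S/N)  <  k=3
[4,5] NP\PP  lex  "under"
[5,6] ((S/N)\(NP\PP))/N  lex  "saw"
[6,7] N  lex  "city"
[5,7] (S/N)\(NP\PP)  >  k=6
[4,7] S/N  <  k=5
[2,7] S  >  k=4
[7,8] (PP\(N\PP))\S  lex  "map"
[2,8] PP\(N\PP)  <  k=7
[1,8] PP  <  k=2
[0,8] S  >  k=1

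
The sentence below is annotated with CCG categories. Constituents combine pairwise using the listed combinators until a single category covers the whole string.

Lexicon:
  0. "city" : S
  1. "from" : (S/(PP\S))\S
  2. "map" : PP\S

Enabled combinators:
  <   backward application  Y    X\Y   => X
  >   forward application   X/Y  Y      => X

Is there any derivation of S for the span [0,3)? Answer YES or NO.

[0,3] S   >
  [0,2] S/(PP\S)   <
    [0,1] "city" : S
    [1,2] "from" : (S/(PP\S))\S
  [2,3] "map" : PP\S

YES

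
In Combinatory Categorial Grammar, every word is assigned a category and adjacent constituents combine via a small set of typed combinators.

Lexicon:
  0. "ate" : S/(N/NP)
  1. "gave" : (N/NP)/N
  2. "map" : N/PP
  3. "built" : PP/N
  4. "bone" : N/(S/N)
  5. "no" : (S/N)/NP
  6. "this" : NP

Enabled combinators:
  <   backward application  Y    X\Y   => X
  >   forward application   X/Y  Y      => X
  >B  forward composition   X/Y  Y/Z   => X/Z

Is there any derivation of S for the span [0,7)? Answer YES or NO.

YES

[0,7] S   >
  [0,4] S/N   >B
    [0,2] S/N   >B
      [0,1] "ate" : S/(N/NP)
      [1,2] "gave" : (N/NP)/N
    [2,4] N/N   >B
      [2,3] "map" : N/PP
      [3,4] "built" : PP/N
  [4,7] N   >
    [4,6] N/NP   >B
      [4,5] "bone" : N/(S/N)
      [5,6] "no" : (S/N)/NP
    [6,7] "this" : NP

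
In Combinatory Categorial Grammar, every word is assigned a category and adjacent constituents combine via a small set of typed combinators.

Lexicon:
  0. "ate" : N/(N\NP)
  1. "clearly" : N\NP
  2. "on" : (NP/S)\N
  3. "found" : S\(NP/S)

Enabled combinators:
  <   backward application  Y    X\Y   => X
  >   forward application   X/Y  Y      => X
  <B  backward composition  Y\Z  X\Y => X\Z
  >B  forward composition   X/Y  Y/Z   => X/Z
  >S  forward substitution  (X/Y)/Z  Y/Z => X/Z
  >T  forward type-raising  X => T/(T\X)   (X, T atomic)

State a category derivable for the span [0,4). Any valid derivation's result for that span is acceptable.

S

[0,4] S   <
  [0,2] N   >
    [0,1] "ate" : N/(N\NP)
    [1,2] "clearly" : N\NP
  [2,4] S\N   <B
    [2,3] "on" : (NP/S)\N
    [3,4] "found" : S\(NP/S)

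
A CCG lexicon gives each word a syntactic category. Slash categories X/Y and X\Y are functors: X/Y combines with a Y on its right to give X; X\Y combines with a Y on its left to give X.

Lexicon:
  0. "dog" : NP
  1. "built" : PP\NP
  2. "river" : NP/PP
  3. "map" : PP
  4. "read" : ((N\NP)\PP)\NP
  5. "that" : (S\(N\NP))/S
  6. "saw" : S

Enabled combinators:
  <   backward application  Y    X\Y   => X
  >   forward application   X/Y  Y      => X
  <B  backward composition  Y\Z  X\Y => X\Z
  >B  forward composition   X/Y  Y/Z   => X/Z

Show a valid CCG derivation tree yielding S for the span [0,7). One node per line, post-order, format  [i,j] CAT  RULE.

[0,1] NP  lex  "dog"
[1,2] PP\NP  lex  "built"
[0,2] PP  <  k=1
[2,3] NP/PP  lex  "river"
[3,4] PP  lex  "map"
[2,4] NP  >  k=3
[4,5] ((N\NP)\PP)\NP  lex  "read"
[2,5] (N\NP)\PP  <  k=4
[5,6] (S\(N\NP))/S  lex  "that"
[6,7] S  lex  "saw"
[5,7] S\(N\NP)  >  k=6
[2,7] S\PP  <B  k=5
[0,7] S  <  k=2

[0,7] S   <
  [0,2] PP   <
    [0,1] "dog" : NP
    [1,2] "built" : PP\NP
  [2,7] S\PP   <B
    [2,5] (N\NP)\PP   <
      [2,4] NP   >
        [2,3] "river" : NP/PP
        [3,4] "map" : PP
      [4,5] "read" : ((N\NP)\PP)\NP
    [5,7] S\(N\NP)   >
      [5,6] "that" : (S\(N\NP))/S
      [6,7] "saw" : S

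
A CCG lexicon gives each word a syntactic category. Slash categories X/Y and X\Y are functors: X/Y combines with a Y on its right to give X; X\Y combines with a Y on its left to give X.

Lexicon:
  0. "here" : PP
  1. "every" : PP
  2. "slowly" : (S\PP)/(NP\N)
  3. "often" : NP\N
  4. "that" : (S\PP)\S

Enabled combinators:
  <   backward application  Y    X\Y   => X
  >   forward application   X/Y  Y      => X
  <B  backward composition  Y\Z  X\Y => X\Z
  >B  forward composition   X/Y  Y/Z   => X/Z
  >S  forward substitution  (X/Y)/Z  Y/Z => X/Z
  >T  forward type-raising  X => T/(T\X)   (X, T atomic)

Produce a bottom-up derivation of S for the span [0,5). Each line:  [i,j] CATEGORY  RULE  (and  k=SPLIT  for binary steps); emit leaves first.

[0,5] S   >
  [0,1] S/(S\PP)   >T
    [0,1] "here" : PP
  [1,5] S\PP   <
    [1,4] S   <
      [1,2] "every" : PP
      [2,4] S\PP   >
        [2,3] "slowly" : (S\PP)/(NP\N)
        [3,4] "often" : NP\N
    [4,5] "that" : (S\PP)\S

[0,1] PP  lex  "here"
[0,1] S/(S\PP)  >T
[1,2] PP  lex  "every"
[2,3] (S\PP)/(NP\N)  lex  "slowly"
[3,4] NP\N  lex  "often"
[2,4] S\PP  >  k=3
[1,4] S  <  k=2
[4,5] (S\PP)\S  lex  "that"
[1,5] S\PP  <  k=4
[0,5] S  >  k=1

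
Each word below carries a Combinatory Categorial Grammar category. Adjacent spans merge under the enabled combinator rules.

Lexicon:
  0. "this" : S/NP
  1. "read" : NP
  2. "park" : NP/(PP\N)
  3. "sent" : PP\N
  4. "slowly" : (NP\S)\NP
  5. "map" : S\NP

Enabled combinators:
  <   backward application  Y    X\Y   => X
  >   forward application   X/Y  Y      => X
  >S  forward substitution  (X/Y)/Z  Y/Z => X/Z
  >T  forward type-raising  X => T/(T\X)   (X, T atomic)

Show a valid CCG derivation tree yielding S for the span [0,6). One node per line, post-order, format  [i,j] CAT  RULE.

[0,1] S/NP  lex  "this"
[1,2] NP  lex  "read"
[0,2] S  >  k=1
[2,3] NP/(PP\N)  lex  "park"
[3,4] PP\N  lex  "sent"
[2,4] NP  >  k=3
[4,5] (NP\S)\NP  lex  "slowly"
[2,5] NP\S  <  k=4
[0,5] NP  <  k=2
[5,6] S\NP  lex  "map"
[0,6] S  <  k=5

[0,6] S   <
  [0,5] NP   <
    [0,2] S   >
      [0,1] "this" : S/NP
      [1,2] "read" : NP
    [2,5] NP\S   <
      [2,4] NP   >
        [2,3] "park" : NP/(PP\N)
        [3,4] "sent" : PP\N
      [4,5] "slowly" : (NP\S)\NP
  [5,6] "map" : S\NP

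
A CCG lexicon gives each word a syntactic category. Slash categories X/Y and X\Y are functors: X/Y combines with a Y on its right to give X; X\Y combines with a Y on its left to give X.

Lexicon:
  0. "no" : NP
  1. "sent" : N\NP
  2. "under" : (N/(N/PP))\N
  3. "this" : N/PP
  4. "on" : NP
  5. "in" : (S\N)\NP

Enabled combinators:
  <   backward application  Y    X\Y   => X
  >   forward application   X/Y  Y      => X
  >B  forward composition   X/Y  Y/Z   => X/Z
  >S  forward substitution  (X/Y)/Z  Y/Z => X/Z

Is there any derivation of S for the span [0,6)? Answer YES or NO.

[0,6] S   <
  [0,4] N   >
    [0,3] N/(N/PP)   <
      [0,2] N   <
        [0,1] "no" : NP
        [1,2] "sent" : N\NP
      [2,3] "under" : (N/(N/PP))\N
    [3,4] "this" : N/PP
  [4,6] S\N   <
    [4,5] "on" : NP
    [5,6] "in" : (S\N)\NP

YES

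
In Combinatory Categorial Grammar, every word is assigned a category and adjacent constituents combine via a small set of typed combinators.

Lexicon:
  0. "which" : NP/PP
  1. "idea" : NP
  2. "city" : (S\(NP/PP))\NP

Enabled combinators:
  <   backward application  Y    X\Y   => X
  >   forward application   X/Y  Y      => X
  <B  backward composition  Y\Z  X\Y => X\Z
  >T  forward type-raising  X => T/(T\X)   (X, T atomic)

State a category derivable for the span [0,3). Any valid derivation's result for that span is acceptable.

[0,3] S   <
  [0,1] "which" : NP/PP
  [1,3] S\(NP/PP)   <
    [1,2] "idea" : NP
    [2,3] "city" : (S\(NP/PP))\NP

S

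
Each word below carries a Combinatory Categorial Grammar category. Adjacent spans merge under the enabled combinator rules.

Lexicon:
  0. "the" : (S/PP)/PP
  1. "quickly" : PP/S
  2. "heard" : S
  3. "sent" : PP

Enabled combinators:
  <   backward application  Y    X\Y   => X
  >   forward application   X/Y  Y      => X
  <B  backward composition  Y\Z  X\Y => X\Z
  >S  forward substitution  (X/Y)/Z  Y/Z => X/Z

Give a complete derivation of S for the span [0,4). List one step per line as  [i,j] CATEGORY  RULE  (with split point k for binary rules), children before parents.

[0,4] S   >
  [0,3] S/PP   >
    [0,1] "the" : (S/PP)/PP
    [1,3] PP   >
      [1,2] "quickly" : PP/S
      [2,3] "heard" : S
  [3,4] "sent" : PP

[0,1] (S/PP)/PP  lex  "the"
[1,2] PP/S  lex  "quickly"
[2,3] S  lex  "heard"
[1,3] PP  >  k=2
[0,3] S/PP  >  k=1
[3,4] PP  lex  "sent"
[0,4] S  >  k=3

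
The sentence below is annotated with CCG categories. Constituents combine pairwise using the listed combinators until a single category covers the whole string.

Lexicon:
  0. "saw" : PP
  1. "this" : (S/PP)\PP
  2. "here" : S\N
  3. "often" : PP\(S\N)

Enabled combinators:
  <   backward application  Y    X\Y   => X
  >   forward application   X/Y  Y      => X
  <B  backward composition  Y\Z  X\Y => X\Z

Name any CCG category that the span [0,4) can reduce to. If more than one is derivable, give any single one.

[0,4] S   >
  [0,2] S/PP   <
    [0,1] "saw" : PP
    [1,2] "this" : (S/PP)\PP
  [2,4] PP   <
    [2,3] "here" : S\N
    [3,4] "often" : PP\(S\N)

S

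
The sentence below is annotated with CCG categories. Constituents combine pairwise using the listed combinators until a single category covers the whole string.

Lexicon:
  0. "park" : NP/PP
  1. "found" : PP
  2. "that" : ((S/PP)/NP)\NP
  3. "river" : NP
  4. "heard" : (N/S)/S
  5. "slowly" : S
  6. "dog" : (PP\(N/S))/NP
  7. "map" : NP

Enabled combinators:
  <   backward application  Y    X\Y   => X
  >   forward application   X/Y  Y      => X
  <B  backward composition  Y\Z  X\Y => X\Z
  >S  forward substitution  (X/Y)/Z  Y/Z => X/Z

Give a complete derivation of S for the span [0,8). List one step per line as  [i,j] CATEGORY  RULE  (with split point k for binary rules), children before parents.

[0,8] S   >
  [0,4] S/PP   >
    [0,3] (S/PP)/NP   <
      [0,2] NP   >
        [0,1] "park" : NP/PP
        [1,2] "found" : PP
      [2,3] "that" : ((S/PP)/NP)\NP
    [3,4] "river" : NP
  [4,8] PP   <
    [4,6] N/S   >
      [4,5] "heard" : (N/S)/S
      [5,6] "slowly" : S
    [6,8] PP\(N/S)   >
      [6,7] "dog" : (PP\(N/S))/NP
      [7,8] "map" : NP

[0,1] NP/PP  lex  "park"
[1,2] PP  lex  "found"
[0,2] NP  >  k=1
[2,3] ((S/PP)/NP)\NP  lex  "that"
[0,3] (S/PP)/NP  <  k=2
[3,4] NP  lex  "river"
[0,4] S/PP  >  k=3
[4,5] (N/S)/S  lex  "heard"
[5,6] S  lex  "slowly"
[4,6] N/S  >  k=5
[6,7] (PP\(N/S))/NP  lex  "dog"
[7,8] NP  lex  "map"
[6,8] PP\(N/S)  >  k=7
[4,8] PP  <  k=6
[0,8] S  >  k=4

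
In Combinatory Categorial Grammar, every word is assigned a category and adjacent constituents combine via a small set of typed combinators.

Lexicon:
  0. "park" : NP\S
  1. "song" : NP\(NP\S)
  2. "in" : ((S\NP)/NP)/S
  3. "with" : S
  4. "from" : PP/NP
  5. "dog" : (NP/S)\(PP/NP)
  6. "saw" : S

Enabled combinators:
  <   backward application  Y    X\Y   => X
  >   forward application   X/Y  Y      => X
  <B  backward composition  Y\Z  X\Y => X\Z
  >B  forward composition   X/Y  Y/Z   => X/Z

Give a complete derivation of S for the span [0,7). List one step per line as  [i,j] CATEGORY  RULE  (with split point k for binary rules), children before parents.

[0,1] NP\S  lex  "park"
[1,2] NP\(NP\S)  lex  "song"
[0,2] NP  <  k=1
[2,3] ((S\NP)/NP)/S  lex  "in"
[3,4] S  lex  "with"
[2,4] (S\NP)/NP  >  k=3
[4,5] PP/NP  lex  "from"
[5,6] (NP/S)\(PP/NP)  lex  "dog"
[4,6] NP/S  <  k=5
[6,7] S  lex  "saw"
[4,7] NP  >  k=6
[2,7] S\NP  >  k=4
[0,7] S  <  k=2

[0,7] S   <
  [0,2] NP   <
    [0,1] "park" : NP\S
    [1,2] "song" : NP\(NP\S)
  [2,7] S\NP   >
    [2,4] (S\NP)/NP   >
      [2,3] "in" : ((S\NP)/NP)/S
      [3,4] "with" : S
    [4,7] NP   >
      [4,6] NP/S   <
        [4,5] "from" : PP/NP
        [5,6] "dog" : (NP/S)\(PP/NP)
      [6,7] "saw" : S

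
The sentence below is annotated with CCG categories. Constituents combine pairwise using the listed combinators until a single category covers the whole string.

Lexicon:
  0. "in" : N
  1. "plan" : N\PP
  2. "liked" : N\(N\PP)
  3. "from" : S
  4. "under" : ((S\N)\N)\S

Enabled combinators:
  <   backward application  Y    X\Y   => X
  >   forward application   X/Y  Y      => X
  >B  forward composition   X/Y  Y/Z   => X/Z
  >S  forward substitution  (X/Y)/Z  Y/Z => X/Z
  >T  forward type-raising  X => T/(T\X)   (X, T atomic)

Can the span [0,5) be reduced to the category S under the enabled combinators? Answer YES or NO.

[0,5] S   <
  [0,1] "in" : N
  [1,5] S\N   <
    [1,3] N   <
      [1,2] "plan" : N\PP
      [2,3] "liked" : N\(N\PP)
    [3,5] (S\N)\N   <
      [3,4] "from" : S
      [4,5] "under" : ((S\N)\N)\S

YES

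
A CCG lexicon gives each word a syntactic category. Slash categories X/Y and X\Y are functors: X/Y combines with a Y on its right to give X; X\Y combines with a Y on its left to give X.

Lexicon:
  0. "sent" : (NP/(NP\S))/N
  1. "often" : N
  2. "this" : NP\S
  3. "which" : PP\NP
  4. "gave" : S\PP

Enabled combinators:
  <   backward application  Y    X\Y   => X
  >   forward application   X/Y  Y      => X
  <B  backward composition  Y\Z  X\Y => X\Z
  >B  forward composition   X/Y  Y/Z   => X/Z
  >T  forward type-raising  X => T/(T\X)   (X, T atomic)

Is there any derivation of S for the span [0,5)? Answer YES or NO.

YES

[0,5] S   <
  [0,3] NP   >
    [0,2] NP/(NP\S)   >
      [0,1] "sent" : (NP/(NP\S))/N
      [1,2] "often" : N
    [2,3] "this" : NP\S
  [3,5] S\NP   <B
    [3,4] "which" : PP\NP
    [4,5] "gave" : S\PP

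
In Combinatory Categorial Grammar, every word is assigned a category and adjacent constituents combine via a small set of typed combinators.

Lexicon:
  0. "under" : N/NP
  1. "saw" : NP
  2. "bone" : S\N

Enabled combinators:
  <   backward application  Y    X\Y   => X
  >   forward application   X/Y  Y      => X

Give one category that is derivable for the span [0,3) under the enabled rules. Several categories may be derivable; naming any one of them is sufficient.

[0,3] S   <
  [0,2] N   >
    [0,1] "under" : N/NP
    [1,2] "saw" : NP
  [2,3] "bone" : S\N

S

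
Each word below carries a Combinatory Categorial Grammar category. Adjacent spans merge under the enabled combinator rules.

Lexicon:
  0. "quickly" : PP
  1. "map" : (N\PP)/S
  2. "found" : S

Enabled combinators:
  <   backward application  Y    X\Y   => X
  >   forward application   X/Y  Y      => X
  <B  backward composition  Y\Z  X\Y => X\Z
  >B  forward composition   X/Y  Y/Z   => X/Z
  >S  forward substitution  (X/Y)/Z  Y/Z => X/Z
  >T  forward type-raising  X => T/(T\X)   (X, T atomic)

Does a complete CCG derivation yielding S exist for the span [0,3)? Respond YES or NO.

NO

PP (N\PP)/S S
CKY chart[0,3] = {N, N/(N\N), N/(S\S), NP/(NP\N), PP/(PP\N), S/(S\N)}; S ∉ chart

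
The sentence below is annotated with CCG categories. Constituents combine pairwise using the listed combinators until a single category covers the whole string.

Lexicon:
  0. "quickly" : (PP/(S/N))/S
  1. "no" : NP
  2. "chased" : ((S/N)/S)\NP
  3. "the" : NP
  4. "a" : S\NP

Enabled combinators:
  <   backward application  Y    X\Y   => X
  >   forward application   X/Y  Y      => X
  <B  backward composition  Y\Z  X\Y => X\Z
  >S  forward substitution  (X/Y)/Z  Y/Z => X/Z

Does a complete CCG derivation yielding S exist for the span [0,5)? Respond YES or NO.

(PP/(S/N))/S NP ((S/N)/S)\NP NP S\NP
CKY chart[0,5] = {PP}; S ∉ chart

NO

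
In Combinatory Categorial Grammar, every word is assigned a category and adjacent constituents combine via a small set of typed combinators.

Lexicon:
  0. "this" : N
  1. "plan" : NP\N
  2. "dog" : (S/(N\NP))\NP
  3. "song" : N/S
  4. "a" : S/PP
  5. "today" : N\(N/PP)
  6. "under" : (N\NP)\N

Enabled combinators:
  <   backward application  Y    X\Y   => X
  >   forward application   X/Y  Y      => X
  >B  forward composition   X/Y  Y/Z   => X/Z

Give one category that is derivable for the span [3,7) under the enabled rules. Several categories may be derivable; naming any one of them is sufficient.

[0,7] S   >
  [0,3] S/(N\NP)   <
    [0,2] NP   <
      [0,1] "this" : N
      [1,2] "plan" : NP\N
    [2,3] "dog" : (S/(N\NP))\NP
  [3,7] N\NP   <
    [3,6] N   <
      [3,5] N/PP   >B
        [3,4] "song" : N/S
        [4,5] "a" : S/PP
      [5,6] "today" : N\(N/PP)
    [6,7] "under" : (N\NP)\N

N\NP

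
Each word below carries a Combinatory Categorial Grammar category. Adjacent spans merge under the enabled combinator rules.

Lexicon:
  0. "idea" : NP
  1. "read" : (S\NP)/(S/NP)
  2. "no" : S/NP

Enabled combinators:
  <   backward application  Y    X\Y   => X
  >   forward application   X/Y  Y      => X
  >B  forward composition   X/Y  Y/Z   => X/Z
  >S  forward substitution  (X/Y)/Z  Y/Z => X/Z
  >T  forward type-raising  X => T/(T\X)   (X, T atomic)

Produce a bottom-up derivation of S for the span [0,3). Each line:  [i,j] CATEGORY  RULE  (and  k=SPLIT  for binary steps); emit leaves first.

[0,3] S   >
  [0,1] S/(S\NP)   >T
    [0,1] "idea" : NP
  [1,3] S\NP   >
    [1,2] "read" : (S\NP)/(S/NP)
    [2,3] "no" : S/NP

[0,1] NP  lex  "idea"
[0,1] S/(S\NP)  >T
[1,2] (S\NP)/(S/NP)  lex  "read"
[2,3] S/NP  lex  "no"
[1,3] S\NP  >  k=2
[0,3] S  >  k=1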